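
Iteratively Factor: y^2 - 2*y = (y)*(y - 2)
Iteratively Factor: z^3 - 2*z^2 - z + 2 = (z - 2)*(z^2 - 1) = (z - 2)*(z + 1)*(z - 1)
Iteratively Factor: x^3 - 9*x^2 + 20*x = (x - 5)*(x^2 - 4*x) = x*(x - 5)*(x - 4)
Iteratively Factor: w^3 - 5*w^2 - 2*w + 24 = (w - 4)*(w^2 - w - 6) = (w - 4)*(w + 2)*(w - 3)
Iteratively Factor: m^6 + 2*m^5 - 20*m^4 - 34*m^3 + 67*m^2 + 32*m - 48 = (m + 1)*(m^5 + m^4 - 21*m^3 - 13*m^2 + 80*m - 48) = (m - 1)*(m + 1)*(m^4 + 2*m^3 - 19*m^2 - 32*m + 48) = (m - 1)*(m + 1)*(m + 4)*(m^3 - 2*m^2 - 11*m + 12) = (m - 1)*(m + 1)*(m + 3)*(m + 4)*(m^2 - 5*m + 4) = (m - 1)^2*(m + 1)*(m + 3)*(m + 4)*(m - 4)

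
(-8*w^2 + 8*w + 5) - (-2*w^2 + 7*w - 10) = -6*w^2 + w + 15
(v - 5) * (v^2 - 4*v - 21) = v^3 - 9*v^2 - v + 105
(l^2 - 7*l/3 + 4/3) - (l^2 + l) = 4/3 - 10*l/3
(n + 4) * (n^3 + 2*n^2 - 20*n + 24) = n^4 + 6*n^3 - 12*n^2 - 56*n + 96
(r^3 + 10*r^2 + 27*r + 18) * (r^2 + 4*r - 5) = r^5 + 14*r^4 + 62*r^3 + 76*r^2 - 63*r - 90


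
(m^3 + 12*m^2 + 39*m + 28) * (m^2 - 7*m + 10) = m^5 + 5*m^4 - 35*m^3 - 125*m^2 + 194*m + 280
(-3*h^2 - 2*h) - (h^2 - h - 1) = -4*h^2 - h + 1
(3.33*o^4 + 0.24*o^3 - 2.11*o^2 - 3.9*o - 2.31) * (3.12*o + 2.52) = 10.3896*o^5 + 9.1404*o^4 - 5.9784*o^3 - 17.4852*o^2 - 17.0352*o - 5.8212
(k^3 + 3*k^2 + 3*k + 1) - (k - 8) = k^3 + 3*k^2 + 2*k + 9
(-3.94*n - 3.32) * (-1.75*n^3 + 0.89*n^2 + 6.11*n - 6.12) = 6.895*n^4 + 2.3034*n^3 - 27.0282*n^2 + 3.8276*n + 20.3184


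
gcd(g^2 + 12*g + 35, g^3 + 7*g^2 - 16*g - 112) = g + 7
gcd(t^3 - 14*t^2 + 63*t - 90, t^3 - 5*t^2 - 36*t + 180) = t^2 - 11*t + 30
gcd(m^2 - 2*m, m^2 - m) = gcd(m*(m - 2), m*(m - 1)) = m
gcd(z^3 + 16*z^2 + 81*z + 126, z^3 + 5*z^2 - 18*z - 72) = z^2 + 9*z + 18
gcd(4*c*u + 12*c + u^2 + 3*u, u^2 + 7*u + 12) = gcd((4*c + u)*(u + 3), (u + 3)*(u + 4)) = u + 3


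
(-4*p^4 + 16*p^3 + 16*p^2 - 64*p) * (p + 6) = -4*p^5 - 8*p^4 + 112*p^3 + 32*p^2 - 384*p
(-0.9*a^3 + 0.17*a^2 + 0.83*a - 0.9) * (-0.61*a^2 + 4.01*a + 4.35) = 0.549*a^5 - 3.7127*a^4 - 3.7396*a^3 + 4.6168*a^2 + 0.00149999999999961*a - 3.915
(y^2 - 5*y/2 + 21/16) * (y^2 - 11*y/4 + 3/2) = y^4 - 21*y^3/4 + 155*y^2/16 - 471*y/64 + 63/32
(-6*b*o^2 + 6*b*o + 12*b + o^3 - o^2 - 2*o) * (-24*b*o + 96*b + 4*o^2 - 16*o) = 144*b^2*o^3 - 720*b^2*o^2 + 288*b^2*o + 1152*b^2 - 48*b*o^4 + 240*b*o^3 - 96*b*o^2 - 384*b*o + 4*o^5 - 20*o^4 + 8*o^3 + 32*o^2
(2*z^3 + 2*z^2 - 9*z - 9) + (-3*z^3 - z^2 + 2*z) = -z^3 + z^2 - 7*z - 9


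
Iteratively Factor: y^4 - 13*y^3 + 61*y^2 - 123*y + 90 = (y - 3)*(y^3 - 10*y^2 + 31*y - 30) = (y - 3)*(y - 2)*(y^2 - 8*y + 15) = (y - 5)*(y - 3)*(y - 2)*(y - 3)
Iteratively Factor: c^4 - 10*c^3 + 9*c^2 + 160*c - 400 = (c - 5)*(c^3 - 5*c^2 - 16*c + 80) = (c - 5)*(c - 4)*(c^2 - c - 20) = (c - 5)*(c - 4)*(c + 4)*(c - 5)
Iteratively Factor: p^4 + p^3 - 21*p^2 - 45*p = (p + 3)*(p^3 - 2*p^2 - 15*p) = (p - 5)*(p + 3)*(p^2 + 3*p) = (p - 5)*(p + 3)^2*(p)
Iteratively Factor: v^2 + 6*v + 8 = (v + 2)*(v + 4)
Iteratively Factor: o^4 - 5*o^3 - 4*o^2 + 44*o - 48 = (o - 4)*(o^3 - o^2 - 8*o + 12) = (o - 4)*(o - 2)*(o^2 + o - 6) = (o - 4)*(o - 2)*(o + 3)*(o - 2)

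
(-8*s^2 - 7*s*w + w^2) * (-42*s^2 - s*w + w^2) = 336*s^4 + 302*s^3*w - 43*s^2*w^2 - 8*s*w^3 + w^4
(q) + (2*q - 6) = 3*q - 6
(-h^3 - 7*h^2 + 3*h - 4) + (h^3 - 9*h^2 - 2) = -16*h^2 + 3*h - 6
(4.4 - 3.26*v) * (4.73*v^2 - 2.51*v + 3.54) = -15.4198*v^3 + 28.9946*v^2 - 22.5844*v + 15.576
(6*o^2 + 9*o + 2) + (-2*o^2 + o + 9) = 4*o^2 + 10*o + 11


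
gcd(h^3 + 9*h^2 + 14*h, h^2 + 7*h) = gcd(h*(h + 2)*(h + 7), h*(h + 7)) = h^2 + 7*h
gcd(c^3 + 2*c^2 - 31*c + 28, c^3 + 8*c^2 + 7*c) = c + 7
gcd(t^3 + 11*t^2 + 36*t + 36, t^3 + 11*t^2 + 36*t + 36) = t^3 + 11*t^2 + 36*t + 36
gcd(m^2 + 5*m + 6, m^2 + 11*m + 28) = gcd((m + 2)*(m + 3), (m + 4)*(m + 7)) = 1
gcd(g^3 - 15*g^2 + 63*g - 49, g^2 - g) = g - 1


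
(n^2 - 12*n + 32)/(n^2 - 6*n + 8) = (n - 8)/(n - 2)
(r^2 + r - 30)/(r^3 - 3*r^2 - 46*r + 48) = (r - 5)/(r^2 - 9*r + 8)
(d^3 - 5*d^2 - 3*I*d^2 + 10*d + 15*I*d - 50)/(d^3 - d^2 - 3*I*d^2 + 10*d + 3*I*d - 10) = (d - 5)/(d - 1)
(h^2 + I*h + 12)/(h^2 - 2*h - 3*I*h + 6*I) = (h + 4*I)/(h - 2)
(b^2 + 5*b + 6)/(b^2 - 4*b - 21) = (b + 2)/(b - 7)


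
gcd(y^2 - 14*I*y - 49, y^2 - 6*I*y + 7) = y - 7*I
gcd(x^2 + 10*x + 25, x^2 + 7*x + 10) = x + 5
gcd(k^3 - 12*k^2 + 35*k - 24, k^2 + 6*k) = 1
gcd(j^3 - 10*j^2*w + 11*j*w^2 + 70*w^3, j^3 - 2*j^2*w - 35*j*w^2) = -j + 7*w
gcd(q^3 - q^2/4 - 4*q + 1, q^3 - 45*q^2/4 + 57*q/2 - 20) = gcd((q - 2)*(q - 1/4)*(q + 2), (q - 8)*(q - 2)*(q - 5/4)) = q - 2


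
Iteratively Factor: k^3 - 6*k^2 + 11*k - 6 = (k - 1)*(k^2 - 5*k + 6) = (k - 2)*(k - 1)*(k - 3)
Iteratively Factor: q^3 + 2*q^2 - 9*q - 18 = (q - 3)*(q^2 + 5*q + 6) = (q - 3)*(q + 3)*(q + 2)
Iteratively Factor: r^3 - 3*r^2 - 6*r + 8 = (r - 4)*(r^2 + r - 2) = (r - 4)*(r + 2)*(r - 1)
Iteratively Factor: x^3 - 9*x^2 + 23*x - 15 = (x - 5)*(x^2 - 4*x + 3) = (x - 5)*(x - 1)*(x - 3)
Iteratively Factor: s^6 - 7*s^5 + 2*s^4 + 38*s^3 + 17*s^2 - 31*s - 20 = (s + 1)*(s^5 - 8*s^4 + 10*s^3 + 28*s^2 - 11*s - 20) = (s + 1)^2*(s^4 - 9*s^3 + 19*s^2 + 9*s - 20) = (s - 4)*(s + 1)^2*(s^3 - 5*s^2 - s + 5) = (s - 5)*(s - 4)*(s + 1)^2*(s^2 - 1) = (s - 5)*(s - 4)*(s + 1)^3*(s - 1)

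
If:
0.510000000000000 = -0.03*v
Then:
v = -17.00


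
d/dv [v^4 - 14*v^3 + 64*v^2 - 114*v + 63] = 4*v^3 - 42*v^2 + 128*v - 114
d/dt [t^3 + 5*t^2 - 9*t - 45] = 3*t^2 + 10*t - 9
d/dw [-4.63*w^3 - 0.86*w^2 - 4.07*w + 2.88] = -13.89*w^2 - 1.72*w - 4.07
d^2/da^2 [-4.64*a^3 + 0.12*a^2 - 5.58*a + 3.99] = 0.24 - 27.84*a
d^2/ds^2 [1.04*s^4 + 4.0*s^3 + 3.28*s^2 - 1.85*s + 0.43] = 12.48*s^2 + 24.0*s + 6.56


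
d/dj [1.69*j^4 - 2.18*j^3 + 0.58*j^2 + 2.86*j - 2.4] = 6.76*j^3 - 6.54*j^2 + 1.16*j + 2.86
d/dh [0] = 0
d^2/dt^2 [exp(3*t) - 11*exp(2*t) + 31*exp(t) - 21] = (9*exp(2*t) - 44*exp(t) + 31)*exp(t)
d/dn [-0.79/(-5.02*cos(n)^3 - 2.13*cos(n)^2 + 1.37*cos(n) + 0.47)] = (11.8974*cos(n)^2 + 3.3654*cos(n) - 1.0823)*sin(n)/(5.02*cos(n)^3 + 2.13*cos(n)^2 - 1.37*cos(n) - 0.47)^2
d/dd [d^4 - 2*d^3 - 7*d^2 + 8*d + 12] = 4*d^3 - 6*d^2 - 14*d + 8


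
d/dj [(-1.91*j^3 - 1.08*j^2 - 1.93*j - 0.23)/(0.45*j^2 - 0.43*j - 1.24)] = (-0.8595*j^4 + 1.6426*j^3 + 8.4381*j^2 + 2.8854*j + 2.2943)/(0.2025*j^4 - 0.387*j^3 - 0.9311*j^2 + 1.0664*j + 1.5376)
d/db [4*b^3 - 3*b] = 12*b^2 - 3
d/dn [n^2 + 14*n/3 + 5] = 2*n + 14/3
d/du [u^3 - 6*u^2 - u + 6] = 3*u^2 - 12*u - 1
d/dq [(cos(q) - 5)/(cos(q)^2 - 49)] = (cos(q)^2 - 10*cos(q) + 49)*sin(q)/(cos(q)^2 - 49)^2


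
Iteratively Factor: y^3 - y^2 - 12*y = (y)*(y^2 - y - 12) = y*(y + 3)*(y - 4)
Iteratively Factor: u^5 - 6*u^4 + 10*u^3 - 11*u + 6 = (u - 1)*(u^4 - 5*u^3 + 5*u^2 + 5*u - 6) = (u - 1)*(u + 1)*(u^3 - 6*u^2 + 11*u - 6) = (u - 3)*(u - 1)*(u + 1)*(u^2 - 3*u + 2) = (u - 3)*(u - 1)^2*(u + 1)*(u - 2)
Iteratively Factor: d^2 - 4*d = (d)*(d - 4)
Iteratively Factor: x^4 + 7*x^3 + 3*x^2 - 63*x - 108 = (x - 3)*(x^3 + 10*x^2 + 33*x + 36) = (x - 3)*(x + 3)*(x^2 + 7*x + 12) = (x - 3)*(x + 3)^2*(x + 4)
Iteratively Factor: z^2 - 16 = (z - 4)*(z + 4)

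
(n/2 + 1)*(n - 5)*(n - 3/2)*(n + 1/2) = n^4/2 - 2*n^3 - 31*n^2/8 + 49*n/8 + 15/4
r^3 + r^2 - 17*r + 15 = (r - 3)*(r - 1)*(r + 5)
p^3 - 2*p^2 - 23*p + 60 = (p - 4)*(p - 3)*(p + 5)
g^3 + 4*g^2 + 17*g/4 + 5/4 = (g + 1/2)*(g + 1)*(g + 5/2)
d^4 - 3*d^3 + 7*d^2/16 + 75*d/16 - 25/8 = (d - 2)*(d - 5/4)*(d - 1)*(d + 5/4)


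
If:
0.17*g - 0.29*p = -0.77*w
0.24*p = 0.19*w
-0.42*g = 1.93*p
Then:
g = 0.00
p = 0.00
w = 0.00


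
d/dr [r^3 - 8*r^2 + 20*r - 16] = 3*r^2 - 16*r + 20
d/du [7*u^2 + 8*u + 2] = 14*u + 8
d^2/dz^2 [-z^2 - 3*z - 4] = -2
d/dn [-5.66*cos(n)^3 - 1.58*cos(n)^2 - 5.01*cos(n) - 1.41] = (16.98*cos(n)^2 + 3.16*cos(n) + 5.01)*sin(n)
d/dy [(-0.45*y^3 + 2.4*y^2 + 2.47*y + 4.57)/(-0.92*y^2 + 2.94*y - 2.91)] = (0.414*y^4 - 2.646*y^3 + 13.2569*y^2 - 5.5592*y - 20.6235)/(0.8464*y^4 - 5.4096*y^3 + 13.998*y^2 - 17.1108*y + 8.4681)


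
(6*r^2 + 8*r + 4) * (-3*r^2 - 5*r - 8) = -18*r^4 - 54*r^3 - 100*r^2 - 84*r - 32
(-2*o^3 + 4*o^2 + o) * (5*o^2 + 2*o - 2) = -10*o^5 + 16*o^4 + 17*o^3 - 6*o^2 - 2*o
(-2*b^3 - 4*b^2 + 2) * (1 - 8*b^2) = 16*b^5 + 32*b^4 - 2*b^3 - 20*b^2 + 2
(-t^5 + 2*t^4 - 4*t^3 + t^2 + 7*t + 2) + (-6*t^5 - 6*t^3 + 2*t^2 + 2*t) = -7*t^5 + 2*t^4 - 10*t^3 + 3*t^2 + 9*t + 2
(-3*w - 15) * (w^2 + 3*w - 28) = -3*w^3 - 24*w^2 + 39*w + 420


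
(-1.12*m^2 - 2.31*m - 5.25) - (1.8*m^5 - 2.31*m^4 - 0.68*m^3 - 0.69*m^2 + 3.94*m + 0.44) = -1.8*m^5 + 2.31*m^4 + 0.68*m^3 - 0.43*m^2 - 6.25*m - 5.69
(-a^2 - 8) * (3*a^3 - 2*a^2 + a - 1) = -3*a^5 + 2*a^4 - 25*a^3 + 17*a^2 - 8*a + 8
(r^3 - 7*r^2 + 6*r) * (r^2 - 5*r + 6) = r^5 - 12*r^4 + 47*r^3 - 72*r^2 + 36*r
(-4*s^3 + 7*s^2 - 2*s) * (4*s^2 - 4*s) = -16*s^5 + 44*s^4 - 36*s^3 + 8*s^2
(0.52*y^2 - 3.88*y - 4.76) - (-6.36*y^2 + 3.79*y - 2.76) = 6.88*y^2 - 7.67*y - 2.0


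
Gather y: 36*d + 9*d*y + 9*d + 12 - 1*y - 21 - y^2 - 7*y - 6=45*d - y^2 + y*(9*d - 8) - 15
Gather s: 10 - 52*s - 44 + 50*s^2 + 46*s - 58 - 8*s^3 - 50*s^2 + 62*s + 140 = -8*s^3 + 56*s + 48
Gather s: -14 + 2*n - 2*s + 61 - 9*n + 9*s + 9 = -7*n + 7*s + 56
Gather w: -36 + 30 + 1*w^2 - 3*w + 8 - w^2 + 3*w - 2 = 0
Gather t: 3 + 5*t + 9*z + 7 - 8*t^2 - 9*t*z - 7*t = -8*t^2 + t*(-9*z - 2) + 9*z + 10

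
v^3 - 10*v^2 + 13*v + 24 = (v - 8)*(v - 3)*(v + 1)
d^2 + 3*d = d*(d + 3)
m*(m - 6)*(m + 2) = m^3 - 4*m^2 - 12*m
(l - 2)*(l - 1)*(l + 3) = l^3 - 7*l + 6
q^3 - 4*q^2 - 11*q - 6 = (q - 6)*(q + 1)^2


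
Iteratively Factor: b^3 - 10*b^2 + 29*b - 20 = (b - 5)*(b^2 - 5*b + 4) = (b - 5)*(b - 1)*(b - 4)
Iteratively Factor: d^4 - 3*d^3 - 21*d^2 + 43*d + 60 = (d - 5)*(d^3 + 2*d^2 - 11*d - 12) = (d - 5)*(d + 1)*(d^2 + d - 12) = (d - 5)*(d - 3)*(d + 1)*(d + 4)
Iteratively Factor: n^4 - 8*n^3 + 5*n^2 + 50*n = (n)*(n^3 - 8*n^2 + 5*n + 50) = n*(n - 5)*(n^2 - 3*n - 10) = n*(n - 5)^2*(n + 2)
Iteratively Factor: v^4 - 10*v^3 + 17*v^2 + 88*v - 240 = (v + 3)*(v^3 - 13*v^2 + 56*v - 80) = (v - 4)*(v + 3)*(v^2 - 9*v + 20) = (v - 5)*(v - 4)*(v + 3)*(v - 4)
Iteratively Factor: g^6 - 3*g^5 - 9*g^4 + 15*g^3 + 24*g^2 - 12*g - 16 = (g - 2)*(g^5 - g^4 - 11*g^3 - 7*g^2 + 10*g + 8) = (g - 2)*(g + 1)*(g^4 - 2*g^3 - 9*g^2 + 2*g + 8) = (g - 2)*(g + 1)^2*(g^3 - 3*g^2 - 6*g + 8) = (g - 2)*(g + 1)^2*(g + 2)*(g^2 - 5*g + 4) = (g - 2)*(g - 1)*(g + 1)^2*(g + 2)*(g - 4)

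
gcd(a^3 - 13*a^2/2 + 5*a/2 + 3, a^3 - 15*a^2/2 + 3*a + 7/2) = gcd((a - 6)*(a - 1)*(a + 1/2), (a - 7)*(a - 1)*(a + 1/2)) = a^2 - a/2 - 1/2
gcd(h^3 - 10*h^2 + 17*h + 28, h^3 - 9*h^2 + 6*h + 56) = h^2 - 11*h + 28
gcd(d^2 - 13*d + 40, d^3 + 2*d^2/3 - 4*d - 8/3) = 1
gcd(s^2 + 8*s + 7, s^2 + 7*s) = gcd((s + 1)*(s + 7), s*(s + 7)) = s + 7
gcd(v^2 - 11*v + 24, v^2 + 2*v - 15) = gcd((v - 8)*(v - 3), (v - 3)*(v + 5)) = v - 3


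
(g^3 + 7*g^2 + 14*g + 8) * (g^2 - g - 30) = g^5 + 6*g^4 - 23*g^3 - 216*g^2 - 428*g - 240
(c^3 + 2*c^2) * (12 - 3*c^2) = -3*c^5 - 6*c^4 + 12*c^3 + 24*c^2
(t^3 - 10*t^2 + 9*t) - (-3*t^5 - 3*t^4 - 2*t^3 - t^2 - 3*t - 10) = 3*t^5 + 3*t^4 + 3*t^3 - 9*t^2 + 12*t + 10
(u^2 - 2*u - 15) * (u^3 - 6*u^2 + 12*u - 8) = u^5 - 8*u^4 + 9*u^3 + 58*u^2 - 164*u + 120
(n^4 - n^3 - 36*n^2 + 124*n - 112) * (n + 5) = n^5 + 4*n^4 - 41*n^3 - 56*n^2 + 508*n - 560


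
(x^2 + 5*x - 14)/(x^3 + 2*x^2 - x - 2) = (x^2 + 5*x - 14)/(x^3 + 2*x^2 - x - 2)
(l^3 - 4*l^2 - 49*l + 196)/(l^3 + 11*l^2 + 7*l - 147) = (l^2 - 11*l + 28)/(l^2 + 4*l - 21)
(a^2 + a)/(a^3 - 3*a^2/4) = 4*(a + 1)/(a*(4*a - 3))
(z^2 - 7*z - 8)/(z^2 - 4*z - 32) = (z + 1)/(z + 4)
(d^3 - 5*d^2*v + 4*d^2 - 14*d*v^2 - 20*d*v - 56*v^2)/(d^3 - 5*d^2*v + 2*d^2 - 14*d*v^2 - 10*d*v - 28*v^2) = (d + 4)/(d + 2)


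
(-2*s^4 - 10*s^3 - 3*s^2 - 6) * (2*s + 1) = -4*s^5 - 22*s^4 - 16*s^3 - 3*s^2 - 12*s - 6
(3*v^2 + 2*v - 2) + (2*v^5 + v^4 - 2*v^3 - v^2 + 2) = 2*v^5 + v^4 - 2*v^3 + 2*v^2 + 2*v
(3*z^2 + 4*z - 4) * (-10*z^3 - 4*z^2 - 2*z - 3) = -30*z^5 - 52*z^4 + 18*z^3 - z^2 - 4*z + 12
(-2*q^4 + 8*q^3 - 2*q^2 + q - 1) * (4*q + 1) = -8*q^5 + 30*q^4 + 2*q^2 - 3*q - 1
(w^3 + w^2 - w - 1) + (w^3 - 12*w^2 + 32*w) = 2*w^3 - 11*w^2 + 31*w - 1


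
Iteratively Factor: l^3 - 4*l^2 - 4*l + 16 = (l - 2)*(l^2 - 2*l - 8) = (l - 4)*(l - 2)*(l + 2)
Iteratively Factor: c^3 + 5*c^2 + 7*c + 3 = (c + 1)*(c^2 + 4*c + 3) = (c + 1)^2*(c + 3)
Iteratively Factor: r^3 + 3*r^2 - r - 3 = (r + 3)*(r^2 - 1) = (r + 1)*(r + 3)*(r - 1)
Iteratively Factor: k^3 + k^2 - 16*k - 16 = (k + 1)*(k^2 - 16) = (k + 1)*(k + 4)*(k - 4)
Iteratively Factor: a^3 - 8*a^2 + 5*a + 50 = (a - 5)*(a^2 - 3*a - 10) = (a - 5)*(a + 2)*(a - 5)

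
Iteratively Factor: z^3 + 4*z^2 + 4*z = (z + 2)*(z^2 + 2*z) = (z + 2)^2*(z)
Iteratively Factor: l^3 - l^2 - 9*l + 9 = (l - 3)*(l^2 + 2*l - 3) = (l - 3)*(l + 3)*(l - 1)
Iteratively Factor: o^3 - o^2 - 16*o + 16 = (o - 1)*(o^2 - 16) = (o - 1)*(o + 4)*(o - 4)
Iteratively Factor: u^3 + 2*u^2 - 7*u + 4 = (u - 1)*(u^2 + 3*u - 4) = (u - 1)*(u + 4)*(u - 1)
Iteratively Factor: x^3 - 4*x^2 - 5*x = (x)*(x^2 - 4*x - 5) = x*(x - 5)*(x + 1)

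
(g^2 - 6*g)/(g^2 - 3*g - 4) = g*(6 - g)/(-g^2 + 3*g + 4)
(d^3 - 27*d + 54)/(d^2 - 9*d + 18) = (d^2 + 3*d - 18)/(d - 6)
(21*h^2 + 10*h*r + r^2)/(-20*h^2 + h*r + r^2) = (21*h^2 + 10*h*r + r^2)/(-20*h^2 + h*r + r^2)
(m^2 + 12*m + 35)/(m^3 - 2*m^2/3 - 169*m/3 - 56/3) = 3*(m + 5)/(3*m^2 - 23*m - 8)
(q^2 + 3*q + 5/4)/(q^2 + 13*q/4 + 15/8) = 2*(2*q + 1)/(4*q + 3)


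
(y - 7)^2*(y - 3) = y^3 - 17*y^2 + 91*y - 147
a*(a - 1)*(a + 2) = a^3 + a^2 - 2*a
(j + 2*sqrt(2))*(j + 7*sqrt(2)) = j^2 + 9*sqrt(2)*j + 28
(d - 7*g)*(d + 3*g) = d^2 - 4*d*g - 21*g^2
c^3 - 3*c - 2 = (c - 2)*(c + 1)^2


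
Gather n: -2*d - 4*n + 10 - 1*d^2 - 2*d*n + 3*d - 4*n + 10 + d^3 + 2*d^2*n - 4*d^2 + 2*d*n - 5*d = d^3 - 5*d^2 - 4*d + n*(2*d^2 - 8) + 20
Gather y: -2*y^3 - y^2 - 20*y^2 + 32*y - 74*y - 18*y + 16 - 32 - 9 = -2*y^3 - 21*y^2 - 60*y - 25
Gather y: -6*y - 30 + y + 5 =-5*y - 25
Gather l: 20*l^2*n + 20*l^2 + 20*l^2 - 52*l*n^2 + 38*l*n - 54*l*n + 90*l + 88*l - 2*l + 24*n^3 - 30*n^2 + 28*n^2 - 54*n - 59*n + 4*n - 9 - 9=l^2*(20*n + 40) + l*(-52*n^2 - 16*n + 176) + 24*n^3 - 2*n^2 - 109*n - 18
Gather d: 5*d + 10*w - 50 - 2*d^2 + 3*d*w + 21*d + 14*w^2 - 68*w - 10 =-2*d^2 + d*(3*w + 26) + 14*w^2 - 58*w - 60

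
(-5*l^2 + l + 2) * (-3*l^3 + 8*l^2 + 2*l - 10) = 15*l^5 - 43*l^4 - 8*l^3 + 68*l^2 - 6*l - 20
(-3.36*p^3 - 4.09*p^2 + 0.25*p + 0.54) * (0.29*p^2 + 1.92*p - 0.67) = -0.9744*p^5 - 7.6373*p^4 - 5.5291*p^3 + 3.3769*p^2 + 0.8693*p - 0.3618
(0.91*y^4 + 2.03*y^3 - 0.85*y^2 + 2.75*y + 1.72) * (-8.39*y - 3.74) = -7.6349*y^5 - 20.4351*y^4 - 0.4607*y^3 - 19.8935*y^2 - 24.7158*y - 6.4328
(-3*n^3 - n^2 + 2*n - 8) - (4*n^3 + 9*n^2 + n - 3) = -7*n^3 - 10*n^2 + n - 5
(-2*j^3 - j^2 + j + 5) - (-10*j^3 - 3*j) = 8*j^3 - j^2 + 4*j + 5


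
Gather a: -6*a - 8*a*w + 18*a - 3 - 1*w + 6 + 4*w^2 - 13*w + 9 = a*(12 - 8*w) + 4*w^2 - 14*w + 12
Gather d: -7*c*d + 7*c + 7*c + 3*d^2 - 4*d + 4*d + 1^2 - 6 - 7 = -7*c*d + 14*c + 3*d^2 - 12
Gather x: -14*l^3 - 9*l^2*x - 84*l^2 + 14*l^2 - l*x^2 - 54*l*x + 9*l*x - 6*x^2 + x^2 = -14*l^3 - 70*l^2 + x^2*(-l - 5) + x*(-9*l^2 - 45*l)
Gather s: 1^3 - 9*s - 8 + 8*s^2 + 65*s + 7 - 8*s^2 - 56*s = 0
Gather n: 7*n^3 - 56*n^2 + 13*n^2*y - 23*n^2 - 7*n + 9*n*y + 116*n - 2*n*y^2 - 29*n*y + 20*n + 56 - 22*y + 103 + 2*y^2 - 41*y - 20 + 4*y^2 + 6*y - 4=7*n^3 + n^2*(13*y - 79) + n*(-2*y^2 - 20*y + 129) + 6*y^2 - 57*y + 135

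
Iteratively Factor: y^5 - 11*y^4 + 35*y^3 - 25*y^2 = (y - 5)*(y^4 - 6*y^3 + 5*y^2) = y*(y - 5)*(y^3 - 6*y^2 + 5*y) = y*(y - 5)*(y - 1)*(y^2 - 5*y) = y^2*(y - 5)*(y - 1)*(y - 5)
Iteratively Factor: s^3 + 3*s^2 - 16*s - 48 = (s + 4)*(s^2 - s - 12) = (s + 3)*(s + 4)*(s - 4)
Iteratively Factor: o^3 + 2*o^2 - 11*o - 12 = (o - 3)*(o^2 + 5*o + 4) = (o - 3)*(o + 1)*(o + 4)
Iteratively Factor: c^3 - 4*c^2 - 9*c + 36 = (c - 3)*(c^2 - c - 12) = (c - 4)*(c - 3)*(c + 3)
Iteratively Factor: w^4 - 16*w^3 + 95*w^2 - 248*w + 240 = (w - 3)*(w^3 - 13*w^2 + 56*w - 80) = (w - 5)*(w - 3)*(w^2 - 8*w + 16) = (w - 5)*(w - 4)*(w - 3)*(w - 4)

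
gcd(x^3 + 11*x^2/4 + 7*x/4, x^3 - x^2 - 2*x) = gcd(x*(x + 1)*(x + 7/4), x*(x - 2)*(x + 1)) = x^2 + x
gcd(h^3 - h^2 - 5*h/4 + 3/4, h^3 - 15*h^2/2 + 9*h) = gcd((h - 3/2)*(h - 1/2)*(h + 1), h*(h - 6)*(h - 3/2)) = h - 3/2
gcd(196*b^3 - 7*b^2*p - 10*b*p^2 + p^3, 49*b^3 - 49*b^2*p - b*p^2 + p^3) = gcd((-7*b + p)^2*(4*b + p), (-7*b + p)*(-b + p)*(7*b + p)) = -7*b + p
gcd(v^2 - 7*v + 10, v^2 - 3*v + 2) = v - 2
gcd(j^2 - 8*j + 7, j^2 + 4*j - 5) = j - 1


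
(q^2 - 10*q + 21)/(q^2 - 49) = (q - 3)/(q + 7)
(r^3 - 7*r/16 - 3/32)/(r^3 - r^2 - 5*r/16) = (4*r^2 - r - 3/2)/(r*(4*r - 5))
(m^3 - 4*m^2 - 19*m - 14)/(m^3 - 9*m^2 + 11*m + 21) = (m + 2)/(m - 3)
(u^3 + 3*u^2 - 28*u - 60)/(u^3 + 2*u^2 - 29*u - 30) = (u + 2)/(u + 1)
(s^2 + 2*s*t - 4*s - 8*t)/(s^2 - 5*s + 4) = (s + 2*t)/(s - 1)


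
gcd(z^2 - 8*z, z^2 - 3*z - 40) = z - 8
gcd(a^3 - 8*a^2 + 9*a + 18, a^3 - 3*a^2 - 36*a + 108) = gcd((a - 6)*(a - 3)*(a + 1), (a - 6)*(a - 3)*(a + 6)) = a^2 - 9*a + 18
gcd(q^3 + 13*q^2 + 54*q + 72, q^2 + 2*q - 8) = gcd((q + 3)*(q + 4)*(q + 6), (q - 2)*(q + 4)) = q + 4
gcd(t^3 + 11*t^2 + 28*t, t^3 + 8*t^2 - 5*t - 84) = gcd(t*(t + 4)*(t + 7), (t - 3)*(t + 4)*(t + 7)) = t^2 + 11*t + 28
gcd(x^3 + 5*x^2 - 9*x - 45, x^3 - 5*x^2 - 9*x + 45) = x^2 - 9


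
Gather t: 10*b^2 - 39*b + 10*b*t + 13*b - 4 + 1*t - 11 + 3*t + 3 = 10*b^2 - 26*b + t*(10*b + 4) - 12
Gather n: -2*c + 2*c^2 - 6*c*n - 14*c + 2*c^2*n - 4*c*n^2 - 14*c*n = 2*c^2 - 4*c*n^2 - 16*c + n*(2*c^2 - 20*c)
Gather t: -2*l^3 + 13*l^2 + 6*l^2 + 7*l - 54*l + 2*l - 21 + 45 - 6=-2*l^3 + 19*l^2 - 45*l + 18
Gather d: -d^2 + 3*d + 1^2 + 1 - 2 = -d^2 + 3*d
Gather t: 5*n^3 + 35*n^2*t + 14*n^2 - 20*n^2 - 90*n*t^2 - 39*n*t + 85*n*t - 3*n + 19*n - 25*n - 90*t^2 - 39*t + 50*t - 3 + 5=5*n^3 - 6*n^2 - 9*n + t^2*(-90*n - 90) + t*(35*n^2 + 46*n + 11) + 2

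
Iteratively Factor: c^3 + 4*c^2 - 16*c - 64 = (c + 4)*(c^2 - 16) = (c + 4)^2*(c - 4)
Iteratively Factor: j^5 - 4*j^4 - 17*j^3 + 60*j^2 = (j + 4)*(j^4 - 8*j^3 + 15*j^2) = j*(j + 4)*(j^3 - 8*j^2 + 15*j) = j^2*(j + 4)*(j^2 - 8*j + 15) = j^2*(j - 3)*(j + 4)*(j - 5)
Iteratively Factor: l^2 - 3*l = (l - 3)*(l)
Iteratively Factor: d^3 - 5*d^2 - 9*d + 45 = (d + 3)*(d^2 - 8*d + 15) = (d - 5)*(d + 3)*(d - 3)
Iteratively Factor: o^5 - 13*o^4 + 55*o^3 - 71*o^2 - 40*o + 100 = (o - 5)*(o^4 - 8*o^3 + 15*o^2 + 4*o - 20) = (o - 5)*(o - 2)*(o^3 - 6*o^2 + 3*o + 10) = (o - 5)*(o - 2)^2*(o^2 - 4*o - 5) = (o - 5)^2*(o - 2)^2*(o + 1)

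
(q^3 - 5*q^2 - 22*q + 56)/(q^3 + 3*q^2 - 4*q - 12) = (q^2 - 3*q - 28)/(q^2 + 5*q + 6)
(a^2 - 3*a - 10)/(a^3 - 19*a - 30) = 1/(a + 3)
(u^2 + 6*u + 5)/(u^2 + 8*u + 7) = (u + 5)/(u + 7)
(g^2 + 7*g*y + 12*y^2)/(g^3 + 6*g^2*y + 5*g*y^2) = (g^2 + 7*g*y + 12*y^2)/(g*(g^2 + 6*g*y + 5*y^2))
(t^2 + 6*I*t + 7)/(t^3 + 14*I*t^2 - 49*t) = (t - I)/(t*(t + 7*I))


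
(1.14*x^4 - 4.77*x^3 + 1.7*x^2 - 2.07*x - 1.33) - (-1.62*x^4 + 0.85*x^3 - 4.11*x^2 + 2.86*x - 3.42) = 2.76*x^4 - 5.62*x^3 + 5.81*x^2 - 4.93*x + 2.09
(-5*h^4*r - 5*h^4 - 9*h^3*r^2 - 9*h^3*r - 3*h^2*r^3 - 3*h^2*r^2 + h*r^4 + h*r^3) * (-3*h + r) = 15*h^5*r + 15*h^5 + 22*h^4*r^2 + 22*h^4*r - 6*h^2*r^4 - 6*h^2*r^3 + h*r^5 + h*r^4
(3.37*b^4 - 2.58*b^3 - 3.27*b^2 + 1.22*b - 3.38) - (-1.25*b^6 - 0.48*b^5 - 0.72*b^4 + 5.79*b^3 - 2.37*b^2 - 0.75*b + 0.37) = 1.25*b^6 + 0.48*b^5 + 4.09*b^4 - 8.37*b^3 - 0.9*b^2 + 1.97*b - 3.75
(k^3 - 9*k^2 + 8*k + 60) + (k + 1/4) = k^3 - 9*k^2 + 9*k + 241/4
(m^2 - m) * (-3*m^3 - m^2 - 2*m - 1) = -3*m^5 + 2*m^4 - m^3 + m^2 + m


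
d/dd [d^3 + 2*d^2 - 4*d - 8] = 3*d^2 + 4*d - 4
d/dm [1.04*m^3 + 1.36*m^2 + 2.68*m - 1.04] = 3.12*m^2 + 2.72*m + 2.68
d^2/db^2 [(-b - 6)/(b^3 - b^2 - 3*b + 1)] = 2*(-(b + 6)*(-3*b^2 + 2*b + 3)^2 + (3*b^2 - 2*b + (b + 6)*(3*b - 1) - 3)*(b^3 - b^2 - 3*b + 1))/(b^3 - b^2 - 3*b + 1)^3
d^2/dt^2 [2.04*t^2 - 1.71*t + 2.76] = 4.08000000000000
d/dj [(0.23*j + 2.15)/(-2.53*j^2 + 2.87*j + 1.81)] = (0.5819*j^2 + 10.879*j - 5.7542)/(6.4009*j^4 - 14.5222*j^3 - 0.9217*j^2 + 10.3894*j + 3.2761)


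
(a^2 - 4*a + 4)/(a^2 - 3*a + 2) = (a - 2)/(a - 1)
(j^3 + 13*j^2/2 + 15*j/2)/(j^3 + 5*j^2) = (j + 3/2)/j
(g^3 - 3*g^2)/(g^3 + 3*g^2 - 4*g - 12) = g^2*(g - 3)/(g^3 + 3*g^2 - 4*g - 12)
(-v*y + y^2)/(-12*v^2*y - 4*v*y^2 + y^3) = (v - y)/(12*v^2 + 4*v*y - y^2)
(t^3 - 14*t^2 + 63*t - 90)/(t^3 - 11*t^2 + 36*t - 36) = (t - 5)/(t - 2)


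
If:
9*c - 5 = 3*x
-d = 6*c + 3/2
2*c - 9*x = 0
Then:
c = 3/5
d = -51/10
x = 2/15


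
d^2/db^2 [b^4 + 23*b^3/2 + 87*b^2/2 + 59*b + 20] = 12*b^2 + 69*b + 87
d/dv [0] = 0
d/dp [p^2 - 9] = 2*p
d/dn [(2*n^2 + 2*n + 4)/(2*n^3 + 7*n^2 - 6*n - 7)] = 2*(-2*n^4 - 4*n^3 - 25*n^2 - 42*n + 5)/(4*n^6 + 28*n^5 + 25*n^4 - 112*n^3 - 62*n^2 + 84*n + 49)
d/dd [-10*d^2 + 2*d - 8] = 2 - 20*d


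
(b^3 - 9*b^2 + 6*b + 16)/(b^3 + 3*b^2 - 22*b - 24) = (b^2 - 10*b + 16)/(b^2 + 2*b - 24)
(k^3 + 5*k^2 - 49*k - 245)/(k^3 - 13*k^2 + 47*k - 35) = (k^2 + 12*k + 35)/(k^2 - 6*k + 5)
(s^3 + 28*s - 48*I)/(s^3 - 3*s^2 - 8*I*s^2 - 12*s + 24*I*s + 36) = (s^2 + 2*I*s + 24)/(s^2 + s*(-3 - 6*I) + 18*I)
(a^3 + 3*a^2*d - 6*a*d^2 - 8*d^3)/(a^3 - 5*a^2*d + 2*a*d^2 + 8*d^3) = (a + 4*d)/(a - 4*d)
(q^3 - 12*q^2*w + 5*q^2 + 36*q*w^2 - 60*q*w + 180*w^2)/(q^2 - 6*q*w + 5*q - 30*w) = q - 6*w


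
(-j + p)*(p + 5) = -j*p - 5*j + p^2 + 5*p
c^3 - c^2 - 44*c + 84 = (c - 6)*(c - 2)*(c + 7)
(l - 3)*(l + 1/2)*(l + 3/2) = l^3 - l^2 - 21*l/4 - 9/4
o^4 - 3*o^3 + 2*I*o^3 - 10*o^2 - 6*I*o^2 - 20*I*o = o*(o - 5)*(o + 2)*(o + 2*I)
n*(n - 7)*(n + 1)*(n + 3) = n^4 - 3*n^3 - 25*n^2 - 21*n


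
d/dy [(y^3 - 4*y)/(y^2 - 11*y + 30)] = (y^4 - 22*y^3 + 94*y^2 - 120)/(y^4 - 22*y^3 + 181*y^2 - 660*y + 900)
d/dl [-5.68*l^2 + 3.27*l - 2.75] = 3.27 - 11.36*l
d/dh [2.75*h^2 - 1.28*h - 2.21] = 5.5*h - 1.28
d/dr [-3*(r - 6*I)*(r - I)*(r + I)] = -9*r^2 + 36*I*r - 3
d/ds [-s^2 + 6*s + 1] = 6 - 2*s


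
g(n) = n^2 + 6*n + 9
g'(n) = 2*n + 6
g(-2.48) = 0.27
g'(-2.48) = 1.04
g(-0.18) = 7.95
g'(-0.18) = 5.64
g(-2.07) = 0.86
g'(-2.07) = 1.86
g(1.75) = 22.56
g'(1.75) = 9.50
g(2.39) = 29.05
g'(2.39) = 10.78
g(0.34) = 11.16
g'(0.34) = 6.68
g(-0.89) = 4.45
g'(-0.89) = 4.22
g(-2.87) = 0.02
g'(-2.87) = 0.26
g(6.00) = 81.00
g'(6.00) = 18.00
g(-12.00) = 81.00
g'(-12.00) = -18.00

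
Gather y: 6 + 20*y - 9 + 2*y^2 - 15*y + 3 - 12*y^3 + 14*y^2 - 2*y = -12*y^3 + 16*y^2 + 3*y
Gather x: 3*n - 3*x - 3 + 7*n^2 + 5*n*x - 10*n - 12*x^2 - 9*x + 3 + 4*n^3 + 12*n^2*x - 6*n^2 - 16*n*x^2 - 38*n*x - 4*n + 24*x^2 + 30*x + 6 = 4*n^3 + n^2 - 11*n + x^2*(12 - 16*n) + x*(12*n^2 - 33*n + 18) + 6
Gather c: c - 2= c - 2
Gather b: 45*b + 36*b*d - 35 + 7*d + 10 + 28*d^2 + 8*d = b*(36*d + 45) + 28*d^2 + 15*d - 25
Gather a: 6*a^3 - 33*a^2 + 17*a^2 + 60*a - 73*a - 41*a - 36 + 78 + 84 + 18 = 6*a^3 - 16*a^2 - 54*a + 144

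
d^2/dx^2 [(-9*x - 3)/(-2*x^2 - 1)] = 12*(6*x^3 + 6*x^2 - 9*x - 1)/(8*x^6 + 12*x^4 + 6*x^2 + 1)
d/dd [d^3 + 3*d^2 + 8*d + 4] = 3*d^2 + 6*d + 8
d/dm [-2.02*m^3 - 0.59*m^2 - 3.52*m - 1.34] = -6.06*m^2 - 1.18*m - 3.52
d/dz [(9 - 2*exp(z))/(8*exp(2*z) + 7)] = (16*exp(2*z) - 144*exp(z) - 14)*exp(z)/(64*exp(4*z) + 112*exp(2*z) + 49)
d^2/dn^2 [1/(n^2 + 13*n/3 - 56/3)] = 6*(-9*n^2 - 39*n + (6*n + 13)^2 + 168)/(3*n^2 + 13*n - 56)^3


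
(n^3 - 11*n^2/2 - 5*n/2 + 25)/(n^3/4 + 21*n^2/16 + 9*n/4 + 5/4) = 8*(2*n^2 - 15*n + 25)/(4*n^2 + 13*n + 10)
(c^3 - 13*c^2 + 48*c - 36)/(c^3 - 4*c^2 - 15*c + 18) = (c - 6)/(c + 3)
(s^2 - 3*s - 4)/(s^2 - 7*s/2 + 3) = 2*(s^2 - 3*s - 4)/(2*s^2 - 7*s + 6)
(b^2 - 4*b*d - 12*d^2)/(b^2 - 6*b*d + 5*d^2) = (b^2 - 4*b*d - 12*d^2)/(b^2 - 6*b*d + 5*d^2)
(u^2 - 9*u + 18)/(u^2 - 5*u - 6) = (u - 3)/(u + 1)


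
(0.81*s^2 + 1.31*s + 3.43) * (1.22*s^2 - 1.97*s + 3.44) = 0.9882*s^4 + 0.00249999999999995*s^3 + 4.3903*s^2 - 2.2507*s + 11.7992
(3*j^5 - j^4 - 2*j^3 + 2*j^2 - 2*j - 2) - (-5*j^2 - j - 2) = 3*j^5 - j^4 - 2*j^3 + 7*j^2 - j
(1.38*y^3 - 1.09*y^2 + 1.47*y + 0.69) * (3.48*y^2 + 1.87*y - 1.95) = 4.8024*y^5 - 1.2126*y^4 + 0.386299999999999*y^3 + 7.2756*y^2 - 1.5762*y - 1.3455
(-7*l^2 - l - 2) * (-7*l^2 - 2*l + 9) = 49*l^4 + 21*l^3 - 47*l^2 - 5*l - 18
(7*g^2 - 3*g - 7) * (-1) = -7*g^2 + 3*g + 7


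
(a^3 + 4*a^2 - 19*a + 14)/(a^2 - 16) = (a^3 + 4*a^2 - 19*a + 14)/(a^2 - 16)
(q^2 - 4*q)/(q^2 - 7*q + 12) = q/(q - 3)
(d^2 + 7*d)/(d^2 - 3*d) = (d + 7)/(d - 3)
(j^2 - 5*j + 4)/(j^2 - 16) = (j - 1)/(j + 4)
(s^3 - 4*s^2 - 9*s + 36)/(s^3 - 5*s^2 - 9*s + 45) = (s - 4)/(s - 5)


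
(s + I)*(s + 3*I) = s^2 + 4*I*s - 3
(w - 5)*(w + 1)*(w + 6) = w^3 + 2*w^2 - 29*w - 30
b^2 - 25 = (b - 5)*(b + 5)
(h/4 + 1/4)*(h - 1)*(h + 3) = h^3/4 + 3*h^2/4 - h/4 - 3/4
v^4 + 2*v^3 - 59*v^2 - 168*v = v*(v - 8)*(v + 3)*(v + 7)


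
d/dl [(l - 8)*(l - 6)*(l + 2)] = 3*l^2 - 24*l + 20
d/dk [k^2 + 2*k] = 2*k + 2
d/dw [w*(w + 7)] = 2*w + 7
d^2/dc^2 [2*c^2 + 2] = 4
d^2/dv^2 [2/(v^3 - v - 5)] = 4*(-3*v*(-v^3 + v + 5) - (3*v^2 - 1)^2)/(-v^3 + v + 5)^3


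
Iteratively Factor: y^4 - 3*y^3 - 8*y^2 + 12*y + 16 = (y - 4)*(y^3 + y^2 - 4*y - 4) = (y - 4)*(y - 2)*(y^2 + 3*y + 2) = (y - 4)*(y - 2)*(y + 1)*(y + 2)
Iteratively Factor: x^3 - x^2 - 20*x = (x - 5)*(x^2 + 4*x) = x*(x - 5)*(x + 4)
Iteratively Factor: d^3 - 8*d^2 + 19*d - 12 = (d - 3)*(d^2 - 5*d + 4) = (d - 3)*(d - 1)*(d - 4)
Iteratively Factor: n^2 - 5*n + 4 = (n - 4)*(n - 1)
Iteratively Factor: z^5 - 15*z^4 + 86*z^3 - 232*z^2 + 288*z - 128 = (z - 1)*(z^4 - 14*z^3 + 72*z^2 - 160*z + 128) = (z - 4)*(z - 1)*(z^3 - 10*z^2 + 32*z - 32) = (z - 4)*(z - 2)*(z - 1)*(z^2 - 8*z + 16) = (z - 4)^2*(z - 2)*(z - 1)*(z - 4)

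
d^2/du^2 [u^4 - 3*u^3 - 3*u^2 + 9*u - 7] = 12*u^2 - 18*u - 6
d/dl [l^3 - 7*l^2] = l*(3*l - 14)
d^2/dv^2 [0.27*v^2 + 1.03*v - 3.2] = 0.540000000000000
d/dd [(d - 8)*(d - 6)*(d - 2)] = 3*d^2 - 32*d + 76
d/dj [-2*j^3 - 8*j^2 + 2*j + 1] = -6*j^2 - 16*j + 2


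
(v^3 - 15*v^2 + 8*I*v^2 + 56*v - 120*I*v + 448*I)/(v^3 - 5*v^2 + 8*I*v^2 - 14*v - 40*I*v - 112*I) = (v - 8)/(v + 2)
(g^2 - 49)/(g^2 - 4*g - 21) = (g + 7)/(g + 3)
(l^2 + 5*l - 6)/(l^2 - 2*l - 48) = (l - 1)/(l - 8)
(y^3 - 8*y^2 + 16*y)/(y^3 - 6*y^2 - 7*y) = (-y^2 + 8*y - 16)/(-y^2 + 6*y + 7)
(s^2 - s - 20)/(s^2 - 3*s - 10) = (s + 4)/(s + 2)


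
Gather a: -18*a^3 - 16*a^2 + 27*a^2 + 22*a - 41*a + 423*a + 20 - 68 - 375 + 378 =-18*a^3 + 11*a^2 + 404*a - 45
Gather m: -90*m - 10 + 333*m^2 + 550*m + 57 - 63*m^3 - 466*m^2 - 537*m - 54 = -63*m^3 - 133*m^2 - 77*m - 7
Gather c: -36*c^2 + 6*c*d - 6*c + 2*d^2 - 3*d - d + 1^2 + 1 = -36*c^2 + c*(6*d - 6) + 2*d^2 - 4*d + 2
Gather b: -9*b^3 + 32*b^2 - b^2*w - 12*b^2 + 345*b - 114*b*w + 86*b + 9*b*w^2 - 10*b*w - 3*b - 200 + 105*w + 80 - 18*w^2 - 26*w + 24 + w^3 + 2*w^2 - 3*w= -9*b^3 + b^2*(20 - w) + b*(9*w^2 - 124*w + 428) + w^3 - 16*w^2 + 76*w - 96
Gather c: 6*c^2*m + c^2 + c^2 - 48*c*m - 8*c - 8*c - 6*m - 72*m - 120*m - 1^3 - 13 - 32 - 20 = c^2*(6*m + 2) + c*(-48*m - 16) - 198*m - 66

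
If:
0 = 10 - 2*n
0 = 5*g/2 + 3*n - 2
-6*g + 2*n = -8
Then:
No Solution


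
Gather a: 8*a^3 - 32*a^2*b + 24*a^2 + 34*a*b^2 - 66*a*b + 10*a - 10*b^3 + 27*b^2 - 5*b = 8*a^3 + a^2*(24 - 32*b) + a*(34*b^2 - 66*b + 10) - 10*b^3 + 27*b^2 - 5*b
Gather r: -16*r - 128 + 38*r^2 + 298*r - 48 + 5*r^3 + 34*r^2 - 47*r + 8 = 5*r^3 + 72*r^2 + 235*r - 168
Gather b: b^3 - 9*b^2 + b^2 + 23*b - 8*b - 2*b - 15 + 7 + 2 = b^3 - 8*b^2 + 13*b - 6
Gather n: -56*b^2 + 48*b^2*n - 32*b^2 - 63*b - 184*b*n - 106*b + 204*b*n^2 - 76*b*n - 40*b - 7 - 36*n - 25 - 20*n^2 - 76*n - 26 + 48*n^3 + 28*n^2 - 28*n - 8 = -88*b^2 - 209*b + 48*n^3 + n^2*(204*b + 8) + n*(48*b^2 - 260*b - 140) - 66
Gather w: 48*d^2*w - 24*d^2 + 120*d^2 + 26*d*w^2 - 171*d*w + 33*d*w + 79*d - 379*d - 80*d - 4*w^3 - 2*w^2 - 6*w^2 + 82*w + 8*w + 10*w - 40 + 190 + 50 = 96*d^2 - 380*d - 4*w^3 + w^2*(26*d - 8) + w*(48*d^2 - 138*d + 100) + 200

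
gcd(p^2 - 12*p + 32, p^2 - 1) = 1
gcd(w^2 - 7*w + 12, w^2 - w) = 1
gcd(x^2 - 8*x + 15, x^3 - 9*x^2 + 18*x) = x - 3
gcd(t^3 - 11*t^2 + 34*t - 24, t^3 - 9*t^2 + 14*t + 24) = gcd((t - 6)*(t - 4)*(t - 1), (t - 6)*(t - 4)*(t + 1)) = t^2 - 10*t + 24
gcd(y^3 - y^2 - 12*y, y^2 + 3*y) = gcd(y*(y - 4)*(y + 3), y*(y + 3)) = y^2 + 3*y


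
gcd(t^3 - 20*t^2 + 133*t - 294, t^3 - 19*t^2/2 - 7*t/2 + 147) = t^2 - 13*t + 42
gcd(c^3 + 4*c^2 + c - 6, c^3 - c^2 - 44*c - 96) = c + 3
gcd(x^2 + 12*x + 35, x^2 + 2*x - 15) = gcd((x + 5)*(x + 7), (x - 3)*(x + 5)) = x + 5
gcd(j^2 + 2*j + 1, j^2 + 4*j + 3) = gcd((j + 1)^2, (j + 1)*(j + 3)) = j + 1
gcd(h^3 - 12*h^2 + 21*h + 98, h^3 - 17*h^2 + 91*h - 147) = h^2 - 14*h + 49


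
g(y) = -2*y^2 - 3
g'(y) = -4*y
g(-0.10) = -3.02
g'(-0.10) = 0.40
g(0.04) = -3.00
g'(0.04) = -0.16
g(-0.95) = -4.80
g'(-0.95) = 3.80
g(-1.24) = -6.08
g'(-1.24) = 4.96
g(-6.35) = -83.64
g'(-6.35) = 25.40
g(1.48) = -7.38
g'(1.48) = -5.92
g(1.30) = -6.38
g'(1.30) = -5.20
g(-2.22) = -12.86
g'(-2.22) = 8.88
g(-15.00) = -453.00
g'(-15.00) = 60.00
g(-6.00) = -75.00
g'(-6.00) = 24.00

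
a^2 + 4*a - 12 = (a - 2)*(a + 6)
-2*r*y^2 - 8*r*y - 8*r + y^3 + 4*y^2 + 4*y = (-2*r + y)*(y + 2)^2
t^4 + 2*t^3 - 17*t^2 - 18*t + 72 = (t - 3)*(t - 2)*(t + 3)*(t + 4)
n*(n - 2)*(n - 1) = n^3 - 3*n^2 + 2*n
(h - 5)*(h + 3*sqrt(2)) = h^2 - 5*h + 3*sqrt(2)*h - 15*sqrt(2)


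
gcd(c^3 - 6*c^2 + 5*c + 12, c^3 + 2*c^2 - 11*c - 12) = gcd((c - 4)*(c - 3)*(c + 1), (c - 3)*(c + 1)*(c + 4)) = c^2 - 2*c - 3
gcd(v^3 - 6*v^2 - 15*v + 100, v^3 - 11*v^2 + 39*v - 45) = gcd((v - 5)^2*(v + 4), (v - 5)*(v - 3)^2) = v - 5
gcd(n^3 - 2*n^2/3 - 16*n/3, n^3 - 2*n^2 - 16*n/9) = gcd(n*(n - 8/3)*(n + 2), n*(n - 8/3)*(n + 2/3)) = n^2 - 8*n/3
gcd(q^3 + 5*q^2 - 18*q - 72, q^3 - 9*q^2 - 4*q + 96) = q^2 - q - 12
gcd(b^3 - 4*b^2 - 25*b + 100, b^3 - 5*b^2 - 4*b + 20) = b - 5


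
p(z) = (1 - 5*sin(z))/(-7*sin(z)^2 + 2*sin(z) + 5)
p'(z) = (1 - 5*sin(z))*(14*sin(z)*cos(z) - 2*cos(z))/(-7*sin(z)^2 + 2*sin(z) + 5)^2 - 5*cos(z)/(-7*sin(z)^2 + 2*sin(z) + 5) = (-35*sin(z)^2 + 14*sin(z) - 27)*cos(z)/((sin(z) - 1)^2*(7*sin(z) + 5)^2)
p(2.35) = -0.89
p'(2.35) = 2.95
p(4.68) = -1.50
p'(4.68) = 0.15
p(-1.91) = -1.84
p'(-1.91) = 2.45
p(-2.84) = 0.66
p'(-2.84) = 2.28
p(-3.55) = -0.21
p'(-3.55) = 1.12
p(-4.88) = -23.56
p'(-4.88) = -283.18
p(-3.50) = -0.16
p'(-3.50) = 1.06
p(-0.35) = 0.78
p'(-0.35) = -2.77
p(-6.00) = -0.08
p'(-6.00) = -0.99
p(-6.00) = -0.08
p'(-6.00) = -0.99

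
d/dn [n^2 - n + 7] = 2*n - 1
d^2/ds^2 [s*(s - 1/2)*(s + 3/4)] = 6*s + 1/2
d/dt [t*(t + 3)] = 2*t + 3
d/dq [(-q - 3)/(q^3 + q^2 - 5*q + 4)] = (-q^3 - q^2 + 5*q + (q + 3)*(3*q^2 + 2*q - 5) - 4)/(q^3 + q^2 - 5*q + 4)^2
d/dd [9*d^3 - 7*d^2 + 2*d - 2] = 27*d^2 - 14*d + 2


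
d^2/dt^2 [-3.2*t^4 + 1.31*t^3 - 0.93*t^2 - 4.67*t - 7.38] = -38.4*t^2 + 7.86*t - 1.86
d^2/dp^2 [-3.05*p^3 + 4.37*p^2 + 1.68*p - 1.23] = 8.74 - 18.3*p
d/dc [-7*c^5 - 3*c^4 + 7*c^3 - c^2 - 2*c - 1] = -35*c^4 - 12*c^3 + 21*c^2 - 2*c - 2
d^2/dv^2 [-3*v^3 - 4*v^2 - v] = -18*v - 8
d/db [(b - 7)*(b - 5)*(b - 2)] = 3*b^2 - 28*b + 59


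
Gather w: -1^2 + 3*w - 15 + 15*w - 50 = 18*w - 66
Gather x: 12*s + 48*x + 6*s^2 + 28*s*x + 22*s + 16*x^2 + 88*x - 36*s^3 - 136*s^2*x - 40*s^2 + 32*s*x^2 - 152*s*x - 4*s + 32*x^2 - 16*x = -36*s^3 - 34*s^2 + 30*s + x^2*(32*s + 48) + x*(-136*s^2 - 124*s + 120)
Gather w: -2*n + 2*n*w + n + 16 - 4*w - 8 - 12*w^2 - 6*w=-n - 12*w^2 + w*(2*n - 10) + 8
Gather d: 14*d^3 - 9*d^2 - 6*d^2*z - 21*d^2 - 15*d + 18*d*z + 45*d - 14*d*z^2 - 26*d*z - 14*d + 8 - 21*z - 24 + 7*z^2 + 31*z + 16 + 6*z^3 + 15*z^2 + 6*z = 14*d^3 + d^2*(-6*z - 30) + d*(-14*z^2 - 8*z + 16) + 6*z^3 + 22*z^2 + 16*z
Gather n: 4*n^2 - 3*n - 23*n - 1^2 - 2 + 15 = 4*n^2 - 26*n + 12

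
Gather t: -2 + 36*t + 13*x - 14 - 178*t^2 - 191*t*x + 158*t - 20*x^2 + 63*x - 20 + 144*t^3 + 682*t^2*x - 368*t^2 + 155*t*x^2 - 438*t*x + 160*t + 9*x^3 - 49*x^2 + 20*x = 144*t^3 + t^2*(682*x - 546) + t*(155*x^2 - 629*x + 354) + 9*x^3 - 69*x^2 + 96*x - 36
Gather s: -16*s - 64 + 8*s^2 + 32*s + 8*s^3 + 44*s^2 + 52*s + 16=8*s^3 + 52*s^2 + 68*s - 48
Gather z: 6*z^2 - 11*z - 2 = 6*z^2 - 11*z - 2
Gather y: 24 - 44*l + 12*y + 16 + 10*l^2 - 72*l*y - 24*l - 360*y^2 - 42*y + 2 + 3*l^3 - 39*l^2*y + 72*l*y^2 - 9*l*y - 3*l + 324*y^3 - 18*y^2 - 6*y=3*l^3 + 10*l^2 - 71*l + 324*y^3 + y^2*(72*l - 378) + y*(-39*l^2 - 81*l - 36) + 42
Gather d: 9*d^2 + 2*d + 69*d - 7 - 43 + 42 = 9*d^2 + 71*d - 8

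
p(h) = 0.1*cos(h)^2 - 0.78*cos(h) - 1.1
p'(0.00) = 0.00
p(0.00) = -1.78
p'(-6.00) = 0.16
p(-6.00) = -1.76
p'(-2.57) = -0.51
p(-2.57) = -0.37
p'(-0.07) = -0.04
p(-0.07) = -1.78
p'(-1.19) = -0.66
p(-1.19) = -1.38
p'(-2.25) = -0.70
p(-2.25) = -0.57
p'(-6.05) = 0.14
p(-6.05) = -1.76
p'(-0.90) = -0.51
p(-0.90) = -1.55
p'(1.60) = 0.79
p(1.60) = -1.08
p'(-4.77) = 0.77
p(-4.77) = -1.14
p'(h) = -0.2*sin(h)*cos(h) + 0.78*sin(h)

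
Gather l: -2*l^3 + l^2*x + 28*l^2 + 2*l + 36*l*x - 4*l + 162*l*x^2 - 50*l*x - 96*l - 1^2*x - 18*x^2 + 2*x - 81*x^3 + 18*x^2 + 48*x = -2*l^3 + l^2*(x + 28) + l*(162*x^2 - 14*x - 98) - 81*x^3 + 49*x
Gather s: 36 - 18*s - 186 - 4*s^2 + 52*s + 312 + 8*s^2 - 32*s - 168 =4*s^2 + 2*s - 6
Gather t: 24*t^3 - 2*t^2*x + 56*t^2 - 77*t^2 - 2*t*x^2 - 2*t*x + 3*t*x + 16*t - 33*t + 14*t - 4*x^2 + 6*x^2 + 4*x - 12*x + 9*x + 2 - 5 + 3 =24*t^3 + t^2*(-2*x - 21) + t*(-2*x^2 + x - 3) + 2*x^2 + x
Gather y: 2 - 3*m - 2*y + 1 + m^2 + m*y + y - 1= m^2 - 3*m + y*(m - 1) + 2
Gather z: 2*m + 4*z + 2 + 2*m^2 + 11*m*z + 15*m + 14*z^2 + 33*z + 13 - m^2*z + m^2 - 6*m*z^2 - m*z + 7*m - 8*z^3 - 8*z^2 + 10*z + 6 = 3*m^2 + 24*m - 8*z^3 + z^2*(6 - 6*m) + z*(-m^2 + 10*m + 47) + 21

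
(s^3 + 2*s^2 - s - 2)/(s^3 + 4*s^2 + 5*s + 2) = (s - 1)/(s + 1)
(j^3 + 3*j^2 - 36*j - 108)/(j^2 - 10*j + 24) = (j^2 + 9*j + 18)/(j - 4)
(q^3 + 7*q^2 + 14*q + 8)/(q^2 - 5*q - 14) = (q^2 + 5*q + 4)/(q - 7)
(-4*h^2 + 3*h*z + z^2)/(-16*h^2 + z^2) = (-h + z)/(-4*h + z)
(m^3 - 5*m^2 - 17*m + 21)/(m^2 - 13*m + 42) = (m^2 + 2*m - 3)/(m - 6)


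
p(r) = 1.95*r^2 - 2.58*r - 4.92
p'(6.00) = 20.82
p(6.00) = 49.80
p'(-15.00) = -61.08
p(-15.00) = 472.53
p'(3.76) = 12.08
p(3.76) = 12.95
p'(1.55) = 3.46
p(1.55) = -4.23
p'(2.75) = 8.14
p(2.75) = 2.73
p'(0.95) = 1.12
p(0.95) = -5.61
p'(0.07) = -2.31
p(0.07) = -5.09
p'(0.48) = -0.71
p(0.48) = -5.71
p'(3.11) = 9.55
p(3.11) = 5.92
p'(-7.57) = -32.10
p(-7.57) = 126.36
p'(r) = 3.9*r - 2.58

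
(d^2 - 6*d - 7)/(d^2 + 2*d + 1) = (d - 7)/(d + 1)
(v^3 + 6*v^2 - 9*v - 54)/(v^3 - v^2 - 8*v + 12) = (v^2 + 3*v - 18)/(v^2 - 4*v + 4)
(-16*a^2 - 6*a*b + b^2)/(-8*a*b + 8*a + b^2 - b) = (2*a + b)/(b - 1)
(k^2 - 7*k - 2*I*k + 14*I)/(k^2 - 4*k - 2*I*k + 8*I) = (k - 7)/(k - 4)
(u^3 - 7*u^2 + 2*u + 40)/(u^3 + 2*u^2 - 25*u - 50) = (u - 4)/(u + 5)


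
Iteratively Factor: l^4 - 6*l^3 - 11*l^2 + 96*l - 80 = (l - 1)*(l^3 - 5*l^2 - 16*l + 80) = (l - 4)*(l - 1)*(l^2 - l - 20) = (l - 5)*(l - 4)*(l - 1)*(l + 4)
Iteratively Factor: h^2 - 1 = (h + 1)*(h - 1)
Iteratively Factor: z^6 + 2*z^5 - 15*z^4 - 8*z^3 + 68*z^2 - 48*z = (z - 2)*(z^5 + 4*z^4 - 7*z^3 - 22*z^2 + 24*z) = (z - 2)*(z + 4)*(z^4 - 7*z^2 + 6*z) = z*(z - 2)*(z + 4)*(z^3 - 7*z + 6) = z*(z - 2)*(z + 3)*(z + 4)*(z^2 - 3*z + 2) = z*(z - 2)^2*(z + 3)*(z + 4)*(z - 1)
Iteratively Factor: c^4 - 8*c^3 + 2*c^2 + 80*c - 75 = (c + 3)*(c^3 - 11*c^2 + 35*c - 25) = (c - 5)*(c + 3)*(c^2 - 6*c + 5) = (c - 5)*(c - 1)*(c + 3)*(c - 5)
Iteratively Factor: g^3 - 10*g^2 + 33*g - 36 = (g - 4)*(g^2 - 6*g + 9) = (g - 4)*(g - 3)*(g - 3)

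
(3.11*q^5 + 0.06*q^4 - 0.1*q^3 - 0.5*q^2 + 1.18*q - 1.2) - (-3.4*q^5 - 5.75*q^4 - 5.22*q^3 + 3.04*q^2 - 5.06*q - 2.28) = 6.51*q^5 + 5.81*q^4 + 5.12*q^3 - 3.54*q^2 + 6.24*q + 1.08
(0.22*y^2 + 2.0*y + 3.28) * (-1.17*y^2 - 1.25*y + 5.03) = -0.2574*y^4 - 2.615*y^3 - 5.231*y^2 + 5.96*y + 16.4984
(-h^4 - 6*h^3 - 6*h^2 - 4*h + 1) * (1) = -h^4 - 6*h^3 - 6*h^2 - 4*h + 1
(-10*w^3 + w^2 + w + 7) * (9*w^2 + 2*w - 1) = -90*w^5 - 11*w^4 + 21*w^3 + 64*w^2 + 13*w - 7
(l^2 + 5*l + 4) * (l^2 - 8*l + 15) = l^4 - 3*l^3 - 21*l^2 + 43*l + 60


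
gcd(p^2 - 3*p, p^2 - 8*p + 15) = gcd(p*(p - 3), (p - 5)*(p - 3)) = p - 3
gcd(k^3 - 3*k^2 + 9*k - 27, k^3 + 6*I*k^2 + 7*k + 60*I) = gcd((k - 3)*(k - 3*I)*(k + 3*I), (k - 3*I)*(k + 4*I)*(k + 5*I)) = k - 3*I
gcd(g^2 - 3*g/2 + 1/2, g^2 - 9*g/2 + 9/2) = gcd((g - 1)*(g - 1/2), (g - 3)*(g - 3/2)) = 1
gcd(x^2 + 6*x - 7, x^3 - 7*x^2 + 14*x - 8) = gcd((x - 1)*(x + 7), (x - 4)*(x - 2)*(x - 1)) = x - 1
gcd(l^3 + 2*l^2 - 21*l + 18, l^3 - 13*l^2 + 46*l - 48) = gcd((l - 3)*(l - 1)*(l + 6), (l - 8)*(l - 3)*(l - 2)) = l - 3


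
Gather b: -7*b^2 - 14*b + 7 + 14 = -7*b^2 - 14*b + 21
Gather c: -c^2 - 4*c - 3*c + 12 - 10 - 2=-c^2 - 7*c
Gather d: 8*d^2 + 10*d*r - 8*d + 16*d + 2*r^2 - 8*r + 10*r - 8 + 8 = 8*d^2 + d*(10*r + 8) + 2*r^2 + 2*r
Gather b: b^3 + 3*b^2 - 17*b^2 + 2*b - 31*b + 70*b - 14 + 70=b^3 - 14*b^2 + 41*b + 56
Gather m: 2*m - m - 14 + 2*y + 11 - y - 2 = m + y - 5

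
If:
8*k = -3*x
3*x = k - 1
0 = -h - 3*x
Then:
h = 8/9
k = 1/9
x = -8/27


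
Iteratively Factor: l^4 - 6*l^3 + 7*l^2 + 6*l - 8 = (l + 1)*(l^3 - 7*l^2 + 14*l - 8) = (l - 2)*(l + 1)*(l^2 - 5*l + 4) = (l - 2)*(l - 1)*(l + 1)*(l - 4)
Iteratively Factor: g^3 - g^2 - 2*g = (g + 1)*(g^2 - 2*g) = g*(g + 1)*(g - 2)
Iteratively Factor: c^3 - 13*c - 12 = (c - 4)*(c^2 + 4*c + 3) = (c - 4)*(c + 3)*(c + 1)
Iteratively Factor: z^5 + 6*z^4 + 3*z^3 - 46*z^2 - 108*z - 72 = (z + 2)*(z^4 + 4*z^3 - 5*z^2 - 36*z - 36) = (z + 2)*(z + 3)*(z^3 + z^2 - 8*z - 12) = (z + 2)^2*(z + 3)*(z^2 - z - 6) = (z - 3)*(z + 2)^2*(z + 3)*(z + 2)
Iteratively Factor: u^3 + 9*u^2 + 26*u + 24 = (u + 4)*(u^2 + 5*u + 6) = (u + 3)*(u + 4)*(u + 2)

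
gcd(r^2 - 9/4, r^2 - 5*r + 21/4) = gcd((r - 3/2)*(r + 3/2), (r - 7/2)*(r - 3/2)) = r - 3/2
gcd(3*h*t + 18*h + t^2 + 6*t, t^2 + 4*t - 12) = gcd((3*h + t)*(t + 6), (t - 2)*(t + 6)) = t + 6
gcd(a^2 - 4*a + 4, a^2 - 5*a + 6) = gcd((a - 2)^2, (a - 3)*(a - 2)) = a - 2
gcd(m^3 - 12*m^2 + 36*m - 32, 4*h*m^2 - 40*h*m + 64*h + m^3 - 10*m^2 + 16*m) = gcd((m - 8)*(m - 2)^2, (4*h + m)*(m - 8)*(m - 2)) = m^2 - 10*m + 16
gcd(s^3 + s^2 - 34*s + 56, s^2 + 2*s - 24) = s - 4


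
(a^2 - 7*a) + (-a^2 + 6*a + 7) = 7 - a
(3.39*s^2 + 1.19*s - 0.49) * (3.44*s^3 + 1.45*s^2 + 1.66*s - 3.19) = 11.6616*s^5 + 9.0091*s^4 + 5.6673*s^3 - 9.5492*s^2 - 4.6095*s + 1.5631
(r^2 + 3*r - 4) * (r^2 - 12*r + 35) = r^4 - 9*r^3 - 5*r^2 + 153*r - 140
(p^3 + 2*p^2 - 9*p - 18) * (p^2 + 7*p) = p^5 + 9*p^4 + 5*p^3 - 81*p^2 - 126*p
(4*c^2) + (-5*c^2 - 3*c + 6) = -c^2 - 3*c + 6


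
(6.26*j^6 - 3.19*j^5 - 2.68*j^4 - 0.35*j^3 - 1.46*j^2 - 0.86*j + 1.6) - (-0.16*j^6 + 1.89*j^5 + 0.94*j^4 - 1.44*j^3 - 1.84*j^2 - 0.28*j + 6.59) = 6.42*j^6 - 5.08*j^5 - 3.62*j^4 + 1.09*j^3 + 0.38*j^2 - 0.58*j - 4.99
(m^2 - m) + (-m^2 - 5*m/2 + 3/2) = 3/2 - 7*m/2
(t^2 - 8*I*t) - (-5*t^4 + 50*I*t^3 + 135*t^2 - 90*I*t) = 5*t^4 - 50*I*t^3 - 134*t^2 + 82*I*t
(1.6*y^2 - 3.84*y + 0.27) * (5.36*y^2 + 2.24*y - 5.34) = 8.576*y^4 - 16.9984*y^3 - 15.6984*y^2 + 21.1104*y - 1.4418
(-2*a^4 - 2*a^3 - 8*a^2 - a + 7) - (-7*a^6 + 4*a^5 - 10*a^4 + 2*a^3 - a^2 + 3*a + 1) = 7*a^6 - 4*a^5 + 8*a^4 - 4*a^3 - 7*a^2 - 4*a + 6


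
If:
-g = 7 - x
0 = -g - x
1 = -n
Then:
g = -7/2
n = -1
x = 7/2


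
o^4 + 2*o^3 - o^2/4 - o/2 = o*(o - 1/2)*(o + 1/2)*(o + 2)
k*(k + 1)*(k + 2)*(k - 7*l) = k^4 - 7*k^3*l + 3*k^3 - 21*k^2*l + 2*k^2 - 14*k*l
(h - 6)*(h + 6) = h^2 - 36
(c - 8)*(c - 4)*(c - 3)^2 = c^4 - 18*c^3 + 113*c^2 - 300*c + 288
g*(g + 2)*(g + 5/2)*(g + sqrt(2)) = g^4 + sqrt(2)*g^3 + 9*g^3/2 + 5*g^2 + 9*sqrt(2)*g^2/2 + 5*sqrt(2)*g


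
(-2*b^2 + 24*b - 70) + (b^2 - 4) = -b^2 + 24*b - 74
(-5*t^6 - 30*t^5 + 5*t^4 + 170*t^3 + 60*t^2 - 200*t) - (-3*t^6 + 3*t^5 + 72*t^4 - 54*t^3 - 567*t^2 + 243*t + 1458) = -2*t^6 - 33*t^5 - 67*t^4 + 224*t^3 + 627*t^2 - 443*t - 1458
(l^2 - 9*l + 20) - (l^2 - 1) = 21 - 9*l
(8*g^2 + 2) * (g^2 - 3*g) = 8*g^4 - 24*g^3 + 2*g^2 - 6*g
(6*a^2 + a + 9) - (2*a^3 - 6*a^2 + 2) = -2*a^3 + 12*a^2 + a + 7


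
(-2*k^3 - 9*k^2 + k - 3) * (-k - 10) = 2*k^4 + 29*k^3 + 89*k^2 - 7*k + 30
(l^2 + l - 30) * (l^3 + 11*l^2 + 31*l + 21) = l^5 + 12*l^4 + 12*l^3 - 278*l^2 - 909*l - 630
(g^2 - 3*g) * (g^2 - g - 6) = g^4 - 4*g^3 - 3*g^2 + 18*g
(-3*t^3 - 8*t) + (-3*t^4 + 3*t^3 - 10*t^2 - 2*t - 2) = -3*t^4 - 10*t^2 - 10*t - 2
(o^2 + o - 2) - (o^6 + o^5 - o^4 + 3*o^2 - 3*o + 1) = -o^6 - o^5 + o^4 - 2*o^2 + 4*o - 3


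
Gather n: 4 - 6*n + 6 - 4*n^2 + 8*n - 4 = -4*n^2 + 2*n + 6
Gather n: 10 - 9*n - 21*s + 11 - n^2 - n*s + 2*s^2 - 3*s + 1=-n^2 + n*(-s - 9) + 2*s^2 - 24*s + 22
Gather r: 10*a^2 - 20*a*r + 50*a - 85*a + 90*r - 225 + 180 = 10*a^2 - 35*a + r*(90 - 20*a) - 45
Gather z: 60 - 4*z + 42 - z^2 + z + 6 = -z^2 - 3*z + 108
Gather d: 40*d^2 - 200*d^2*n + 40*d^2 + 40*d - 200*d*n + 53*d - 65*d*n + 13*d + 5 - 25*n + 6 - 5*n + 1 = d^2*(80 - 200*n) + d*(106 - 265*n) - 30*n + 12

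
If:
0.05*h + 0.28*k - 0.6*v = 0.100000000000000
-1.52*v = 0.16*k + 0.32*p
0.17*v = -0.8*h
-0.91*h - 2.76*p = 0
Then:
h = 0.01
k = 0.29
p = -0.00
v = -0.03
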